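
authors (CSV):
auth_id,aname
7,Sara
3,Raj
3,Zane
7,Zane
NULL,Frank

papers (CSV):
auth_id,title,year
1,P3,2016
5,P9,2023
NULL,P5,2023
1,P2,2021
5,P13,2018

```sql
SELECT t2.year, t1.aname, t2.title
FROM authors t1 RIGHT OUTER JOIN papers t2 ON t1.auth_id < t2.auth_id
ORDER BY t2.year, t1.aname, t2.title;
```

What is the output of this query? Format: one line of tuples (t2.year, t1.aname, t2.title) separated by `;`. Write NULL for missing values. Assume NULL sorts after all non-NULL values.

(2016, NULL, P3); (2018, Raj, P13); (2018, Zane, P13); (2021, NULL, P2); (2023, Raj, P9); (2023, Zane, P9); (2023, NULL, P5)

RIGHT JOIN keeps every row from `papers`; unmatched rows get NULL for `authors`'s columns.
Matching on t1.auth_id < t2.auth_id. A NULL in a compared column never satisfies the condition.
Matched pairs: 4; unmatched t2 rows kept: 3.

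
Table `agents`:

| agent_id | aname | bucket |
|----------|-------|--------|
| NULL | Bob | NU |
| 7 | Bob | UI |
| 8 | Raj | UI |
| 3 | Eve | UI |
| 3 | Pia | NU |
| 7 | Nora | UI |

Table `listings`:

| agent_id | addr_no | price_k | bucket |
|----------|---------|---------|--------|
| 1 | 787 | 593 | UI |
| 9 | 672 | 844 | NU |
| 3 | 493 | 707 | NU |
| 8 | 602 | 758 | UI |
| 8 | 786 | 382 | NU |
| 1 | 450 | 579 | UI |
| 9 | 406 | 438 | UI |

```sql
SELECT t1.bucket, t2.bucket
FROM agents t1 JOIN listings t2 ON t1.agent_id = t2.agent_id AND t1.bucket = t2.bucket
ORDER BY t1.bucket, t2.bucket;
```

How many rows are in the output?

INNER JOIN keeps only pairs where the ON condition holds.
Matching on t1.agent_id = t2.agent_id AND t1.bucket = t2.bucket. A NULL in a compared column never satisfies the condition.
- t1[0] agent_id=NULL, bucket=NU → no match; dropped.
- t1[1] agent_id=7, bucket=UI → no match; dropped.
- t1[2] agent_id=8, bucket=UI → 1 match(es) in t2 → 1 row(s).
- t1[3] agent_id=3, bucket=UI → no match; dropped.
- t1[4] agent_id=3, bucket=NU → 1 match(es) in t2 → 1 row(s).
- t1[5] agent_id=7, bucket=UI → no match; dropped.
Total: 2 rows.

2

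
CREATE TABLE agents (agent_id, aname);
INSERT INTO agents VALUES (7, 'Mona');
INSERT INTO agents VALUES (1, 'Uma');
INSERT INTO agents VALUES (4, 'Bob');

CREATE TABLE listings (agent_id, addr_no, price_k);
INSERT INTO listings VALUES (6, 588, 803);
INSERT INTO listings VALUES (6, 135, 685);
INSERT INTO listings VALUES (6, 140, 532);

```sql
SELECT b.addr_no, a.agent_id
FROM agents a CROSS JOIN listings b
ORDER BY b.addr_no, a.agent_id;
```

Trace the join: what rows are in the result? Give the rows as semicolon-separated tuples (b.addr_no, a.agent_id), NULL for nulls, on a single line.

(135, 1); (135, 4); (135, 7); (140, 1); (140, 4); (140, 7); (588, 1); (588, 4); (588, 7)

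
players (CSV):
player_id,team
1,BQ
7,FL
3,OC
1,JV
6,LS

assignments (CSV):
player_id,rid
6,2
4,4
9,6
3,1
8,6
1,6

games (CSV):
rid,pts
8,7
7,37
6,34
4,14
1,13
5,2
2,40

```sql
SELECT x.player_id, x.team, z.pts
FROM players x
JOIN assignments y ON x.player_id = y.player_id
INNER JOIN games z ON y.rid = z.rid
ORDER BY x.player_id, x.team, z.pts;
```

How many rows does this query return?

4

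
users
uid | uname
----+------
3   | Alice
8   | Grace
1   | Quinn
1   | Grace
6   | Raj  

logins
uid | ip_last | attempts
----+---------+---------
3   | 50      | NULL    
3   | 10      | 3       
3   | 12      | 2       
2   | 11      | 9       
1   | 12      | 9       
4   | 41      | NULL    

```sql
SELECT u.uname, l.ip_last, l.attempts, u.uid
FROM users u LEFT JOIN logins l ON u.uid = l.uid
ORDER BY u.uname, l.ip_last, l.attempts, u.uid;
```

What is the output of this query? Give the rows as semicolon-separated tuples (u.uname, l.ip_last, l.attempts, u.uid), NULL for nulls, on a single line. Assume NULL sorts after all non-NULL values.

LEFT JOIN keeps every row from `users`; unmatched rows get NULL for `logins`'s columns.
Matching on u.uid = l.uid.
- u (uid=3) pairs with 3 row(s) of l.
- u (uid=8) has no partner → padded with NULL.
- u (uid=1) pairs with 1 row(s) of l.
- u (uid=1) pairs with 1 row(s) of l.
- u (uid=6) has no partner → padded with NULL.
After projecting and ordering:
u.uname | l.ip_last | l.attempts | u.uid
Alice | 10 | 3 | 3
Alice | 12 | 2 | 3
Alice | 50 | NULL | 3
Grace | 12 | 9 | 1
Grace | NULL | NULL | 8
Quinn | 12 | 9 | 1
Raj | NULL | NULL | 6

(Alice, 10, 3, 3); (Alice, 12, 2, 3); (Alice, 50, NULL, 3); (Grace, 12, 9, 1); (Grace, NULL, NULL, 8); (Quinn, 12, 9, 1); (Raj, NULL, NULL, 6)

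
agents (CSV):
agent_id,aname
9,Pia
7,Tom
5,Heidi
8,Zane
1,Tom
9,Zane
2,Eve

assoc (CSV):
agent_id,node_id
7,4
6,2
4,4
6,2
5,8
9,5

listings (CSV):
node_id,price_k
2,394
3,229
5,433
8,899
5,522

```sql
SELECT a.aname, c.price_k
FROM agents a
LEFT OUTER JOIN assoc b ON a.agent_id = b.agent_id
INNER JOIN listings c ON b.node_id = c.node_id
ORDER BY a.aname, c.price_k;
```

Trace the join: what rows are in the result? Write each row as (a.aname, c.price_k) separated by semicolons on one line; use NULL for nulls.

(Heidi, 899); (Pia, 433); (Pia, 522); (Zane, 433); (Zane, 522)

Evaluate left to right. First `agents a LEFT JOIN assoc b` on agent_id: 7 row(s).
Then INNER JOIN `listings c` on node_id: keep only rows whose b.node_id appears in c.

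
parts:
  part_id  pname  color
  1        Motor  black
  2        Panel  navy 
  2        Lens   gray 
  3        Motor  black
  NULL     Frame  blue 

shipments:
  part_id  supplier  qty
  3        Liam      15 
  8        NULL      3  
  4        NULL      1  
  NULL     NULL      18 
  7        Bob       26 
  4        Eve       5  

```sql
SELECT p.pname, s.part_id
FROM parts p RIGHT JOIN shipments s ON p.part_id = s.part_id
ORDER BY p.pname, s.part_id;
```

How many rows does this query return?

6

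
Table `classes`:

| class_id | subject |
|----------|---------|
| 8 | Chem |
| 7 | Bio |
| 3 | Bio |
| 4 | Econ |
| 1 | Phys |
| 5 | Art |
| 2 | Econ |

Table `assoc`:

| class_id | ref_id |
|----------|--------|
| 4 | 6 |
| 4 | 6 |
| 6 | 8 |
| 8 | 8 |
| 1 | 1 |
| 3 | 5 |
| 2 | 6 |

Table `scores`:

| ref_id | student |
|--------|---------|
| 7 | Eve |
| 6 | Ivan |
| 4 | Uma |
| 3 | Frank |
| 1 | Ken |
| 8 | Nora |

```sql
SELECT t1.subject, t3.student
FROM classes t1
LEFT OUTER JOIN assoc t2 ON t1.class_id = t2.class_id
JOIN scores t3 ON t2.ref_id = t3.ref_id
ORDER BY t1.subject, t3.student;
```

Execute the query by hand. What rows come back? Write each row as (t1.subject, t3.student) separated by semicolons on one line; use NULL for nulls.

Evaluate left to right. First `classes t1 LEFT JOIN assoc t2` on class_id: 8 row(s).
Then INNER JOIN `scores t3` on ref_id: keep only rows whose t2.ref_id appears in t3.

(Chem, Nora); (Econ, Ivan); (Econ, Ivan); (Econ, Ivan); (Phys, Ken)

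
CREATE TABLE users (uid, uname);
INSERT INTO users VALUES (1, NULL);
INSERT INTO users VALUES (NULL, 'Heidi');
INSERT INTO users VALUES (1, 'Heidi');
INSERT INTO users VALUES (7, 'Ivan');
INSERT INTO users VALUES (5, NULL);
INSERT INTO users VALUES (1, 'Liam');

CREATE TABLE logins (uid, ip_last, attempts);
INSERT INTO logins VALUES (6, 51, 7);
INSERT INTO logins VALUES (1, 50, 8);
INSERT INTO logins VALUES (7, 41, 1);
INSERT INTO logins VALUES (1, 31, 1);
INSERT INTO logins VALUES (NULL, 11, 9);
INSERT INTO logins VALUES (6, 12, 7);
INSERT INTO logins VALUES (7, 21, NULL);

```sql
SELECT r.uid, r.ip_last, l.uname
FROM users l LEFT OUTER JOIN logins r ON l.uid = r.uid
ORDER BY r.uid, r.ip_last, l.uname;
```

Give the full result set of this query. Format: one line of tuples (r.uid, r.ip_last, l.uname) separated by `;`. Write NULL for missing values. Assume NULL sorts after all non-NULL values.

(1, 31, Heidi); (1, 31, Liam); (1, 31, NULL); (1, 50, Heidi); (1, 50, Liam); (1, 50, NULL); (7, 21, Ivan); (7, 41, Ivan); (NULL, NULL, Heidi); (NULL, NULL, NULL)

LEFT JOIN keeps every row from `users`; unmatched rows get NULL for `logins`'s columns.
Matching on l.uid = r.uid. A NULL in a compared column never satisfies the condition.
- uid=1: 2 matching r row(s), so 2 row(s) emitted.
- uid=NULL: no r row matches, row kept with r columns NULL.
- uid=1: 2 matching r row(s), so 2 row(s) emitted.
- uid=7: 2 matching r row(s), so 2 row(s) emitted.
- uid=5: no r row matches, row kept with r columns NULL.
- uid=1: 2 matching r row(s), so 2 row(s) emitted.
After projecting and ordering:
r.uid | r.ip_last | l.uname
1 | 31 | Heidi
1 | 31 | Liam
1 | 31 | NULL
1 | 50 | Heidi
1 | 50 | Liam
1 | 50 | NULL
7 | 21 | Ivan
7 | 41 | Ivan
NULL | NULL | Heidi
NULL | NULL | NULL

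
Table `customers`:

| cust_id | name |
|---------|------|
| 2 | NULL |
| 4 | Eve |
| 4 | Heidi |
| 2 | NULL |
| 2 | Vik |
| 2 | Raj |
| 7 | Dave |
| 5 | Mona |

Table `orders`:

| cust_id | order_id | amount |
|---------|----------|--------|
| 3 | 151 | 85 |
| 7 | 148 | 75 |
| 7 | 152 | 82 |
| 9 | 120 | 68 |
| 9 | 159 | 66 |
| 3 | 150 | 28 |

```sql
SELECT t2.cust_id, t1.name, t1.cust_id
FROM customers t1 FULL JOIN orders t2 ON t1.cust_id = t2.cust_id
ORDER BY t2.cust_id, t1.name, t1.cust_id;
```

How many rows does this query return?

FULL OUTER JOIN keeps every row from both sides; unmatched rows get NULL for the other side's columns.
Matching on t1.cust_id = t2.cust_id.
- t1[0] cust_id=2 → no match; kept with NULLs on the t2 side.
- t1[1] cust_id=4 → no match; kept with NULLs on the t2 side.
- t1[2] cust_id=4 → no match; kept with NULLs on the t2 side.
- t1[3] cust_id=2 → no match; kept with NULLs on the t2 side.
- t1[4] cust_id=2 → no match; kept with NULLs on the t2 side.
- t1[5] cust_id=2 → no match; kept with NULLs on the t2 side.
- t1[6] cust_id=7 → 2 match(es) in t2 → 2 row(s).
- t1[7] cust_id=5 → no match; kept with NULLs on the t2 side.
- 4 t2 row(s) had no t1 match → kept, t1 columns NULL.
Total: 2 matched + 11 padded = 13 rows.

13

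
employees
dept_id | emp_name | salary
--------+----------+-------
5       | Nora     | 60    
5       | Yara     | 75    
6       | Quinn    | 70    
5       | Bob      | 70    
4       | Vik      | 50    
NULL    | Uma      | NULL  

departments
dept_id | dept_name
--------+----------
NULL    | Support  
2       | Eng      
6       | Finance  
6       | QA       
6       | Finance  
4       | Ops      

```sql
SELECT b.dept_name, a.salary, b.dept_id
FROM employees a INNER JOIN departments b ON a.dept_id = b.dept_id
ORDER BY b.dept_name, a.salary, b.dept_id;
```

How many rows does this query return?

INNER JOIN keeps only pairs where the ON condition holds.
Matching on a.dept_id = b.dept_id. A NULL in a compared column never satisfies the condition.
- a (dept_id=5) has no partner → excluded.
- a (dept_id=5) has no partner → excluded.
- a (dept_id=6) pairs with 3 row(s) of b.
- a (dept_id=5) has no partner → excluded.
- a (dept_id=4) pairs with 1 row(s) of b.
- a (dept_id=NULL) has no partner → excluded.
Total: 4 rows.

4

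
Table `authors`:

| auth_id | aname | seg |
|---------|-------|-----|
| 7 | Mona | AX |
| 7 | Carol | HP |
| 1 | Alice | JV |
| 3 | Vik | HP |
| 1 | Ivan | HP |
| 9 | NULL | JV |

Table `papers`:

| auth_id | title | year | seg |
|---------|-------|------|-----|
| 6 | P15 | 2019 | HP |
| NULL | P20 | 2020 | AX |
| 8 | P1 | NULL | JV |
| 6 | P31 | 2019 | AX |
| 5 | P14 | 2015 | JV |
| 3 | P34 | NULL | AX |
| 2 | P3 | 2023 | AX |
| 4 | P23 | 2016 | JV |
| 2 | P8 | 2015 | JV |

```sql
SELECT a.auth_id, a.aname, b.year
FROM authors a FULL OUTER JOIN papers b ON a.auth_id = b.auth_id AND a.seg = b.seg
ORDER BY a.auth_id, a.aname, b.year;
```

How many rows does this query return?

15

FULL OUTER JOIN keeps every row from both sides; unmatched rows get NULL for the other side's columns.
Matching on a.auth_id = b.auth_id AND a.seg = b.seg. A NULL in a compared column never satisfies the condition.
- a (auth_id=7, seg=AX) has no partner → padded with NULL.
- a (auth_id=7, seg=HP) has no partner → padded with NULL.
- a (auth_id=1, seg=JV) has no partner → padded with NULL.
- a (auth_id=3, seg=HP) has no partner → padded with NULL.
- a (auth_id=1, seg=HP) has no partner → padded with NULL.
- a (auth_id=9, seg=JV) has no partner → padded with NULL.
- 9 row(s) from b found no a partner → padded with NULL.
Total: 0 matched + 15 padded = 15 rows.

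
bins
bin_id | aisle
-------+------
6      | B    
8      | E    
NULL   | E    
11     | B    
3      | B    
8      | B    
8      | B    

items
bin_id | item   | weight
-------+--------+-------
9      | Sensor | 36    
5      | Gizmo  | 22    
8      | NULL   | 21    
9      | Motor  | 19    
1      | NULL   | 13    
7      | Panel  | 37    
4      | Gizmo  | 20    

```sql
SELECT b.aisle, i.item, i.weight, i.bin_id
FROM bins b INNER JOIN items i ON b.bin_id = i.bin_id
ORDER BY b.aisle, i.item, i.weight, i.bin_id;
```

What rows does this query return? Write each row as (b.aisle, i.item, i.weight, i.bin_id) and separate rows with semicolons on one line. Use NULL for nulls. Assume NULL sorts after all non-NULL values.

(B, NULL, 21, 8); (B, NULL, 21, 8); (E, NULL, 21, 8)

INNER JOIN keeps only pairs where the ON condition holds.
Matching on b.bin_id = i.bin_id. A NULL in a compared column never satisfies the condition.
- b[0] bin_id=6 → no match; dropped.
- b[1] bin_id=8 → 1 match(es) in i → 1 row(s).
- b[2] bin_id=NULL → no match; dropped.
- b[3] bin_id=11 → no match; dropped.
- b[4] bin_id=3 → no match; dropped.
- b[5] bin_id=8 → 1 match(es) in i → 1 row(s).
- b[6] bin_id=8 → 1 match(es) in i → 1 row(s).
After projecting and ordering:
b.aisle | i.item | i.weight | i.bin_id
B | NULL | 21 | 8
B | NULL | 21 | 8
E | NULL | 21 | 8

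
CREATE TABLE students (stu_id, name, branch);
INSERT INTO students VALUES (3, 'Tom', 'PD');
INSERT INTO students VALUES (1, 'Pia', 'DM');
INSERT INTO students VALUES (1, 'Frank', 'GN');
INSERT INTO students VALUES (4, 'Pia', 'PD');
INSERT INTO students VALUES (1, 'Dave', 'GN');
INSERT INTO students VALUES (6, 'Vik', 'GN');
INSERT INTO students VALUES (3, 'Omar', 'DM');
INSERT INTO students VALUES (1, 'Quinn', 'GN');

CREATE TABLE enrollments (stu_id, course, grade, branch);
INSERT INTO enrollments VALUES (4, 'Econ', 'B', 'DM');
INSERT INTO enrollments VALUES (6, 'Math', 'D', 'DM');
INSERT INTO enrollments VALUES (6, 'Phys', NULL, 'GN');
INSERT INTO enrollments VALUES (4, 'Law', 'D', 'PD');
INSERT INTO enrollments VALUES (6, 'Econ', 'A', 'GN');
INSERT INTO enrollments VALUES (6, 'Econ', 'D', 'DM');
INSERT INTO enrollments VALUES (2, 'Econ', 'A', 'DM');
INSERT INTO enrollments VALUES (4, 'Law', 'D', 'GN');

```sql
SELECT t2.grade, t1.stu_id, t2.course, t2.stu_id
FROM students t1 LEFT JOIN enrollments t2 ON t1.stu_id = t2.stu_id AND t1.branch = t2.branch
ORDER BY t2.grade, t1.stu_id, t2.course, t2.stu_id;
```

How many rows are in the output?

9

LEFT JOIN keeps every row from `students`; unmatched rows get NULL for `enrollments`'s columns.
Matching on t1.stu_id = t2.stu_id AND t1.branch = t2.branch.
- t1 (stu_id=3, branch=PD) has no partner → padded with NULL.
- t1 (stu_id=1, branch=DM) has no partner → padded with NULL.
- t1 (stu_id=1, branch=GN) has no partner → padded with NULL.
- t1 (stu_id=4, branch=PD) pairs with 1 row(s) of t2.
- t1 (stu_id=1, branch=GN) has no partner → padded with NULL.
- t1 (stu_id=6, branch=GN) pairs with 2 row(s) of t2.
- t1 (stu_id=3, branch=DM) has no partner → padded with NULL.
- t1 (stu_id=1, branch=GN) has no partner → padded with NULL.
Total: 3 matched + 6 padded = 9 rows.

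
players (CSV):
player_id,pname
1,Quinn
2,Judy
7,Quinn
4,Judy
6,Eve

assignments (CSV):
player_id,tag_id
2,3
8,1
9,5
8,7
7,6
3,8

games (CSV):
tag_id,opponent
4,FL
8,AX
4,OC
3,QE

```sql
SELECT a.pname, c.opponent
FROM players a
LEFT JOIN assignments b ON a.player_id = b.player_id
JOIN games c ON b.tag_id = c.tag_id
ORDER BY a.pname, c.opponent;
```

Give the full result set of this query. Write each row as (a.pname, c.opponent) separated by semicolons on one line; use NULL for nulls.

(Judy, QE)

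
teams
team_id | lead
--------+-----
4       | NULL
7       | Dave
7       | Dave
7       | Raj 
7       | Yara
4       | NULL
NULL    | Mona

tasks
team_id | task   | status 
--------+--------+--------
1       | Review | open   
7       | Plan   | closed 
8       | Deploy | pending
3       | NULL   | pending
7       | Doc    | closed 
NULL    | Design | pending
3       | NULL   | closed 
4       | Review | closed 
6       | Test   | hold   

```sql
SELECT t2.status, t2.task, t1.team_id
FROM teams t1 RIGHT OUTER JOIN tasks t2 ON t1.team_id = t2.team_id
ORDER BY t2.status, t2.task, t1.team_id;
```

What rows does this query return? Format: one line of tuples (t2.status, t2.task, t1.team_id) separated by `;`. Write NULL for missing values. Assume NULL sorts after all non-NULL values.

(closed, Doc, 7); (closed, Doc, 7); (closed, Doc, 7); (closed, Doc, 7); (closed, Plan, 7); (closed, Plan, 7); (closed, Plan, 7); (closed, Plan, 7); (closed, Review, 4); (closed, Review, 4); (closed, NULL, NULL); (hold, Test, NULL); (open, Review, NULL); (pending, Deploy, NULL); (pending, Design, NULL); (pending, NULL, NULL)

RIGHT JOIN keeps every row from `tasks`; unmatched rows get NULL for `teams`'s columns.
Matching on t1.team_id = t2.team_id. A NULL in a compared column never satisfies the condition.
- t1 (team_id=4) pairs with 1 row(s) of t2.
- t1 (team_id=7) pairs with 2 row(s) of t2.
- t1 (team_id=7) pairs with 2 row(s) of t2.
- t1 (team_id=7) pairs with 2 row(s) of t2.
- t1 (team_id=7) pairs with 2 row(s) of t2.
- t1 (team_id=4) pairs with 1 row(s) of t2.
- t1 (team_id=NULL) has no partner in t2.
- 6 t2 row(s) had no t1 match → kept, t1 columns NULL.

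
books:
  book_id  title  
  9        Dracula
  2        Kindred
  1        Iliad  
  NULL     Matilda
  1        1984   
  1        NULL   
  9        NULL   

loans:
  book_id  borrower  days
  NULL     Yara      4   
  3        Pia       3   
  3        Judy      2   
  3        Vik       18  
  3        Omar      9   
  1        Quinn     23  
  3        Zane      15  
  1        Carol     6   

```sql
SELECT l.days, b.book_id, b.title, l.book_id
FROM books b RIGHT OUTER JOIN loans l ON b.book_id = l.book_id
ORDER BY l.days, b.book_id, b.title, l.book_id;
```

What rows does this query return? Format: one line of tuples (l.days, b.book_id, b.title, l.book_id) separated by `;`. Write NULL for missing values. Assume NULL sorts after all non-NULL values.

(2, NULL, NULL, 3); (3, NULL, NULL, 3); (4, NULL, NULL, NULL); (6, 1, 1984, 1); (6, 1, Iliad, 1); (6, 1, NULL, 1); (9, NULL, NULL, 3); (15, NULL, NULL, 3); (18, NULL, NULL, 3); (23, 1, 1984, 1); (23, 1, Iliad, 1); (23, 1, NULL, 1)

RIGHT JOIN keeps every row from `loans`; unmatched rows get NULL for `books`'s columns.
Matching on b.book_id = l.book_id. A NULL in a compared column never satisfies the condition.
- b[0] book_id=9 → no match.
- b[1] book_id=2 → no match.
- b[2] book_id=1 → 2 match(es) in l → 2 row(s).
- b[3] book_id=NULL → no match.
- b[4] book_id=1 → 2 match(es) in l → 2 row(s).
- b[5] book_id=1 → 2 match(es) in l → 2 row(s).
- b[6] book_id=9 → no match.
- 6 row(s) from l found no b partner → padded with NULL.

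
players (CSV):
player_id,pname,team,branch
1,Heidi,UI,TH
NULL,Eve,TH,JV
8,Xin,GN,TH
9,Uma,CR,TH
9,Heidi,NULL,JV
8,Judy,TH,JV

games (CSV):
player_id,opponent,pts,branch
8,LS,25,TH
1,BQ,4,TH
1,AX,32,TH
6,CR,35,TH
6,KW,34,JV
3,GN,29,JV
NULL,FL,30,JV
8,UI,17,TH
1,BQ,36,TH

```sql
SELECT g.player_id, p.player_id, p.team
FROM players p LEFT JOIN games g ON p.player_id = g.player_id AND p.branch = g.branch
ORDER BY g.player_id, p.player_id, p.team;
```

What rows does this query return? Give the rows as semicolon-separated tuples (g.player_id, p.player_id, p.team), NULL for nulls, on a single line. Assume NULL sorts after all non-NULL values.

(1, 1, UI); (1, 1, UI); (1, 1, UI); (8, 8, GN); (8, 8, GN); (NULL, 8, TH); (NULL, 9, CR); (NULL, 9, NULL); (NULL, NULL, TH)

LEFT JOIN keeps every row from `players`; unmatched rows get NULL for `games`'s columns.
Matching on p.player_id = g.player_id AND p.branch = g.branch. A NULL in a compared column never satisfies the condition.
- p row (player_id=1, branch=TH): matches 3 g row(s) → 3 output row(s).
- p row (player_id=NULL, branch=JV): no match → kept, g columns NULL.
- p row (player_id=8, branch=TH): matches 2 g row(s) → 2 output row(s).
- p row (player_id=9, branch=TH): no match → kept, g columns NULL.
- p row (player_id=9, branch=JV): no match → kept, g columns NULL.
- p row (player_id=8, branch=JV): no match → kept, g columns NULL.
After projecting and ordering:
g.player_id | p.player_id | p.team
1 | 1 | UI
1 | 1 | UI
1 | 1 | UI
8 | 8 | GN
8 | 8 | GN
NULL | 8 | TH
NULL | 9 | CR
NULL | 9 | NULL
NULL | NULL | TH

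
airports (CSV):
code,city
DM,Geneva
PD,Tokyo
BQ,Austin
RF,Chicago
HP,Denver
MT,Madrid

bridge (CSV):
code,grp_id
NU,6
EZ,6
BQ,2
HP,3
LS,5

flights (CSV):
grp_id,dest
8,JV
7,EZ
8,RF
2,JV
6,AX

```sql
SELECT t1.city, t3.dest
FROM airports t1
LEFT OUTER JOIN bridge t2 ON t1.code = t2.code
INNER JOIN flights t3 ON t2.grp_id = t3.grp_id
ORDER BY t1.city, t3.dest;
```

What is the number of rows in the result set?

1

Evaluate left to right. First `airports t1 LEFT JOIN bridge t2` on code: 6 row(s).
Then INNER JOIN `flights t3` on grp_id: keep only rows whose t2.grp_id appears in t3.
Result: 1 row(s).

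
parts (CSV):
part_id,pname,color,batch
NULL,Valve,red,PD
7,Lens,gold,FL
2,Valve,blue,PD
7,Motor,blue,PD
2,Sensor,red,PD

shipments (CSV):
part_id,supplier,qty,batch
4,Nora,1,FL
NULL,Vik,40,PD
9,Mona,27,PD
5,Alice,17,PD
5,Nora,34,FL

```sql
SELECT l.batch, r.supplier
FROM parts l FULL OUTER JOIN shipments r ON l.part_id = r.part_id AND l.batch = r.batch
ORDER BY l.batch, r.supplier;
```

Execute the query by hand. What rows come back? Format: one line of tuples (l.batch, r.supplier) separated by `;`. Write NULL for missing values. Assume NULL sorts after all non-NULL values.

FULL OUTER JOIN keeps every row from both sides; unmatched rows get NULL for the other side's columns.
Matching on l.part_id = r.part_id AND l.batch = r.batch. A NULL in a compared column never satisfies the condition.
Matched pairs: 0; unmatched l rows kept: 5; unmatched r rows kept: 5.

(FL, NULL); (PD, NULL); (PD, NULL); (PD, NULL); (PD, NULL); (NULL, Alice); (NULL, Mona); (NULL, Nora); (NULL, Nora); (NULL, Vik)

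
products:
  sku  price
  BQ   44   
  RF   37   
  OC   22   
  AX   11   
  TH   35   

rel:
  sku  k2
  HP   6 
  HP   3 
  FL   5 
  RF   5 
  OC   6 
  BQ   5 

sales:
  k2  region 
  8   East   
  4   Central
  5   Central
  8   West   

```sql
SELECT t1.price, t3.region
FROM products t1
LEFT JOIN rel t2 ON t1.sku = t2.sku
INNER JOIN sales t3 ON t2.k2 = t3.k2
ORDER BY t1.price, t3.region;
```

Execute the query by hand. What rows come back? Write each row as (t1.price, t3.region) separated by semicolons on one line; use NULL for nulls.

(37, Central); (44, Central)

Joins associate left-to-right: products LEFT JOIN rel on sku gives 5 intermediate row(s).
Then INNER JOIN `sales t3` on k2: keep only rows whose t2.k2 appears in t3.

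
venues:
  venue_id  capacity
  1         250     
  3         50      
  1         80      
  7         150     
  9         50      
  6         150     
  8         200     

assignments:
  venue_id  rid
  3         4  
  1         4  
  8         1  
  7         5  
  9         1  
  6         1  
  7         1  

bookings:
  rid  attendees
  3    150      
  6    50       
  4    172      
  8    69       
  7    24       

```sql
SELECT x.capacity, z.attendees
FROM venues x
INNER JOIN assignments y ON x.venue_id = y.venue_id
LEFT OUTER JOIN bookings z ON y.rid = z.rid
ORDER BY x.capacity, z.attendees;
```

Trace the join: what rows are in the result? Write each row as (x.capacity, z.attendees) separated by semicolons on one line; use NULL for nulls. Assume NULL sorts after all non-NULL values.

Joins associate left-to-right: venues INNER JOIN assignments on venue_id gives 8 intermediate row(s).
Then LEFT JOIN `bookings z` on rid: each of those 8 rows is kept; rows whose y.rid has no match in z get NULL for z's columns.

(50, 172); (50, NULL); (80, 172); (150, NULL); (150, NULL); (150, NULL); (200, NULL); (250, 172)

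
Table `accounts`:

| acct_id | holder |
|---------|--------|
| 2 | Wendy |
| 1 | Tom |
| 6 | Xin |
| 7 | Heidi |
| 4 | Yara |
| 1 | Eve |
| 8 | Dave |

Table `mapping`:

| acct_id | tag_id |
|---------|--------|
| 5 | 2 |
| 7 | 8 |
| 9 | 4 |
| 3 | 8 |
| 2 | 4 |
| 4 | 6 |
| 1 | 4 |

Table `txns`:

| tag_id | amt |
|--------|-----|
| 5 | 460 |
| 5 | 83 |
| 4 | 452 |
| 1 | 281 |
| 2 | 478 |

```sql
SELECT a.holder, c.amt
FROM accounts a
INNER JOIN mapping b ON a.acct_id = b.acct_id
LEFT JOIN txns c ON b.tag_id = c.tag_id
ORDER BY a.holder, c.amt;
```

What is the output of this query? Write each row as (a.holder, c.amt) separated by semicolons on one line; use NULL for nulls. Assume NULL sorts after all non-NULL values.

(Eve, 452); (Heidi, NULL); (Tom, 452); (Wendy, 452); (Yara, NULL)

Step 1 — a INNER JOIN b on acct_id → 5 row(s).
Then LEFT JOIN `txns c` on tag_id: each of those 5 rows is kept; rows whose b.tag_id has no match in c get NULL for c's columns.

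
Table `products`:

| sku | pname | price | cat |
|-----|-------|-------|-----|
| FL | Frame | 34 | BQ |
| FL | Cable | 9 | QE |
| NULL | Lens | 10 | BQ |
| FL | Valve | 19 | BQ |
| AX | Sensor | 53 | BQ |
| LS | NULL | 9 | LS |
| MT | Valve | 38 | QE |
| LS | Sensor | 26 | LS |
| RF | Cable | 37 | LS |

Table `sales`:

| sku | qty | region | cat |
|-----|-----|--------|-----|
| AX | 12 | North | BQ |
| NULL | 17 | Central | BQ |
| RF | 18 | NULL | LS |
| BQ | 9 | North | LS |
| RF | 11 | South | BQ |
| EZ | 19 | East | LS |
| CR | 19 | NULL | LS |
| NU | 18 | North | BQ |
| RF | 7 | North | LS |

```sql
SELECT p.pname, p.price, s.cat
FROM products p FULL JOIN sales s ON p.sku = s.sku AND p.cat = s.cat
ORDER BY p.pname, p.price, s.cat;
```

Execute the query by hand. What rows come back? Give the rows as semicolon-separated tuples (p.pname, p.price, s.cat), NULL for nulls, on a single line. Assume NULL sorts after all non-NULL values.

(Cable, 9, NULL); (Cable, 37, LS); (Cable, 37, LS); (Frame, 34, NULL); (Lens, 10, NULL); (Sensor, 26, NULL); (Sensor, 53, BQ); (Valve, 19, NULL); (Valve, 38, NULL); (NULL, 9, NULL); (NULL, NULL, BQ); (NULL, NULL, BQ); (NULL, NULL, BQ); (NULL, NULL, LS); (NULL, NULL, LS); (NULL, NULL, LS)

FULL OUTER JOIN keeps every row from both sides; unmatched rows get NULL for the other side's columns.
Matching on p.sku = s.sku AND p.cat = s.cat. A NULL in a compared column never satisfies the condition.
- p (sku=FL, cat=BQ) has no partner → padded with NULL.
- p (sku=FL, cat=QE) has no partner → padded with NULL.
- p (sku=NULL, cat=BQ) has no partner → padded with NULL.
- p (sku=FL, cat=BQ) has no partner → padded with NULL.
- p (sku=AX, cat=BQ) pairs with 1 row(s) of s.
- p (sku=LS, cat=LS) has no partner → padded with NULL.
- p (sku=MT, cat=QE) has no partner → padded with NULL.
- p (sku=LS, cat=LS) has no partner → padded with NULL.
- p (sku=RF, cat=LS) pairs with 2 row(s) of s.
- plus 6 unmatched s row(s), each kept with NULL p columns.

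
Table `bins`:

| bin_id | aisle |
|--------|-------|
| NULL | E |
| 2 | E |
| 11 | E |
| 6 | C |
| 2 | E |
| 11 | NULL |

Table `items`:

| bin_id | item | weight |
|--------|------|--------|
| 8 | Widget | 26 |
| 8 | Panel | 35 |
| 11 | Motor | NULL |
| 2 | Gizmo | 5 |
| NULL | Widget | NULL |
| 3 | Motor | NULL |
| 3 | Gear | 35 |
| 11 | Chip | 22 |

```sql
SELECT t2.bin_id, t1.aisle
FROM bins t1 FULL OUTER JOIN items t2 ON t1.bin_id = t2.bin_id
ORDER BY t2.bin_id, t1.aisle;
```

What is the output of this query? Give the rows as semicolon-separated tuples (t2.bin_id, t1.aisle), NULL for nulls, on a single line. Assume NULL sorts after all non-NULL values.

(2, E); (2, E); (3, NULL); (3, NULL); (8, NULL); (8, NULL); (11, E); (11, E); (11, NULL); (11, NULL); (NULL, C); (NULL, E); (NULL, NULL)

FULL OUTER JOIN keeps every row from both sides; unmatched rows get NULL for the other side's columns.
Matching on t1.bin_id = t2.bin_id. A NULL in a compared column never satisfies the condition.
- t1[0] bin_id=NULL → no match; kept with NULLs on the t2 side.
- t1[1] bin_id=2 → 1 match(es) in t2 → 1 row(s).
- t1[2] bin_id=11 → 2 match(es) in t2 → 2 row(s).
- t1[3] bin_id=6 → no match; kept with NULLs on the t2 side.
- t1[4] bin_id=2 → 1 match(es) in t2 → 1 row(s).
- t1[5] bin_id=11 → 2 match(es) in t2 → 2 row(s).
- plus 5 unmatched t2 row(s), each kept with NULL t1 columns.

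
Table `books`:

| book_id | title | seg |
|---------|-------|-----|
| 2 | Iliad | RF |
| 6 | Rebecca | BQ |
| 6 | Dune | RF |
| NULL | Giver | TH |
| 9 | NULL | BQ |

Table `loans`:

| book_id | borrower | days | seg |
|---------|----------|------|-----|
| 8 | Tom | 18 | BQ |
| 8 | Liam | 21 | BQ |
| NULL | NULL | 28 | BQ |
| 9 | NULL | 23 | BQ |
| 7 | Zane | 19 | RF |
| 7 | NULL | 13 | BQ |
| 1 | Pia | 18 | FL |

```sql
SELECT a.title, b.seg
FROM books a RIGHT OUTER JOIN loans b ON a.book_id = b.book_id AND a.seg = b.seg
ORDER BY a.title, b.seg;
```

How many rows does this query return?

7

RIGHT JOIN keeps every row from `loans`; unmatched rows get NULL for `books`'s columns.
Matching on a.book_id = b.book_id AND a.seg = b.seg. A NULL in a compared column never satisfies the condition.
- a row (book_id=2, seg=RF): no match.
- a row (book_id=6, seg=BQ): no match.
- a row (book_id=6, seg=RF): no match.
- a row (book_id=NULL, seg=TH): no match.
- a row (book_id=9, seg=BQ): matches 1 b row(s) → 1 output row(s).
- 6 row(s) from b found no a partner → padded with NULL.
Total: 1 matched + 6 padded = 7 rows.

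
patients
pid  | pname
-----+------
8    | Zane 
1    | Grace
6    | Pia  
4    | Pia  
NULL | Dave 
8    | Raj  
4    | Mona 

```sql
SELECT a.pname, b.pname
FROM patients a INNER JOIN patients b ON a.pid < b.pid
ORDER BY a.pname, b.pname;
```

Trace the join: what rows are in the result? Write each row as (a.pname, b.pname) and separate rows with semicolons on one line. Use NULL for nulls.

INNER JOIN keeps only pairs where the ON condition holds.
Matching on a.pid < b.pid. A NULL in a compared column never satisfies the condition.
- a (pid=8) has no partner → excluded.
- a (pid=1) pairs with 5 row(s) of b.
- a (pid=6) pairs with 2 row(s) of b.
- a (pid=4) pairs with 3 row(s) of b.
- a (pid=NULL) has no partner → excluded.
- a (pid=8) has no partner → excluded.
- a (pid=4) pairs with 3 row(s) of b.

(Grace, Mona); (Grace, Pia); (Grace, Pia); (Grace, Raj); (Grace, Zane); (Mona, Pia); (Mona, Raj); (Mona, Zane); (Pia, Pia); (Pia, Raj); (Pia, Raj); (Pia, Zane); (Pia, Zane)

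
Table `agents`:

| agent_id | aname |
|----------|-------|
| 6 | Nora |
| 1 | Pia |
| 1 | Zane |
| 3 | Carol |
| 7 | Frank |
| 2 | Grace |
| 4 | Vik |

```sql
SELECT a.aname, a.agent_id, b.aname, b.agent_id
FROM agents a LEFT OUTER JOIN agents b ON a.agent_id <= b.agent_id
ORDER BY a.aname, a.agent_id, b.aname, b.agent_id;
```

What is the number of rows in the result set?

29

LEFT JOIN keeps every row from `agents a`; unmatched rows get NULL for `agents b`'s columns.
Matching on a.agent_id <= b.agent_id.
- agent_id=6: 2 matching b row(s), so 2 row(s) emitted.
- agent_id=1: 7 matching b row(s), so 7 row(s) emitted.
- agent_id=1: 7 matching b row(s), so 7 row(s) emitted.
- agent_id=3: 4 matching b row(s), so 4 row(s) emitted.
- agent_id=7: 1 matching b row(s), so 1 row(s) emitted.
- agent_id=2: 5 matching b row(s), so 5 row(s) emitted.
- agent_id=4: 3 matching b row(s), so 3 row(s) emitted.
Total: 29 rows.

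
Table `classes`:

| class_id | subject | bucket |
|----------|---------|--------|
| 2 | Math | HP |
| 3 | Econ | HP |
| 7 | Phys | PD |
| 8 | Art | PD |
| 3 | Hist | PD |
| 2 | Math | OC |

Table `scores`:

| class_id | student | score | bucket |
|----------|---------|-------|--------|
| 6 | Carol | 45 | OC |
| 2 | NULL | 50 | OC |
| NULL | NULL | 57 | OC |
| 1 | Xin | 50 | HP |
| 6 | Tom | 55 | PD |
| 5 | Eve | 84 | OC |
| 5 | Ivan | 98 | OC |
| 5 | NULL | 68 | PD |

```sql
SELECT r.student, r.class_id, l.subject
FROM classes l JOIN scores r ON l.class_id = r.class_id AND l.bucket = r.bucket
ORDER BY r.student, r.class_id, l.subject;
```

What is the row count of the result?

INNER JOIN keeps only pairs where the ON condition holds.
Matching on l.class_id = r.class_id AND l.bucket = r.bucket. A NULL in a compared column never satisfies the condition.
Matched pairs: 1.
Total: 1 rows.

1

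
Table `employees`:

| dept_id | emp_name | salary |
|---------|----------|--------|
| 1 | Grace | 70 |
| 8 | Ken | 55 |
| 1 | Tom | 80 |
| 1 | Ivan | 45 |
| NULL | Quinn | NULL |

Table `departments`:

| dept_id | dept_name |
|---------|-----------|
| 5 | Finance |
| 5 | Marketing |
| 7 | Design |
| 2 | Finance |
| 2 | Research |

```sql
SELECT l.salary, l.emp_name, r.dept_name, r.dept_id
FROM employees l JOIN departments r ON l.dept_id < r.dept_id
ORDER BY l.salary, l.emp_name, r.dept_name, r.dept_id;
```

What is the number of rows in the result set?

15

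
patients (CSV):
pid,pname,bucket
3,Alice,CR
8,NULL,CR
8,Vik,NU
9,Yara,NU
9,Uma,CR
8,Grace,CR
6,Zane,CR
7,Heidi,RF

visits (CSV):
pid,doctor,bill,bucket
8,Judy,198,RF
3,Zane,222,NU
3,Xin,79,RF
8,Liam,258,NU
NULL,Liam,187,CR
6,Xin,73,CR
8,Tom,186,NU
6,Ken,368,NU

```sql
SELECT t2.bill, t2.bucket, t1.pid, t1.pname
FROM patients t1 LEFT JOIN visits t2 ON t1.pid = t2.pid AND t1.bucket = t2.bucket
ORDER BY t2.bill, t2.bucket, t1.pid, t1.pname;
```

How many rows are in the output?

LEFT JOIN keeps every row from `patients`; unmatched rows get NULL for `visits`'s columns.
Matching on t1.pid = t2.pid AND t1.bucket = t2.bucket. A NULL in a compared column never satisfies the condition.
- t1 (pid=3, bucket=CR) has no partner → padded with NULL.
- t1 (pid=8, bucket=CR) has no partner → padded with NULL.
- t1 (pid=8, bucket=NU) pairs with 2 row(s) of t2.
- t1 (pid=9, bucket=NU) has no partner → padded with NULL.
- t1 (pid=9, bucket=CR) has no partner → padded with NULL.
- t1 (pid=8, bucket=CR) has no partner → padded with NULL.
- t1 (pid=6, bucket=CR) pairs with 1 row(s) of t2.
- t1 (pid=7, bucket=RF) has no partner → padded with NULL.
Total: 3 matched + 6 padded = 9 rows.

9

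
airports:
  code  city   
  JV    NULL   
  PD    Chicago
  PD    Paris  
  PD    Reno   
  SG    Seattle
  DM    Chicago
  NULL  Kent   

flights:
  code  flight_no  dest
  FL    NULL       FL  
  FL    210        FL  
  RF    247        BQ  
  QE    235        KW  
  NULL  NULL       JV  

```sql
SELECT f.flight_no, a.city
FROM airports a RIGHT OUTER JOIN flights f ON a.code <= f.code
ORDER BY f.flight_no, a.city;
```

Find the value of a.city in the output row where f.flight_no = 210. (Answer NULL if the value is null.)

RIGHT JOIN keeps every row from `flights`; unmatched rows get NULL for `airports`'s columns.
Matching on a.code <= f.code. A NULL in a compared column never satisfies the condition.
Matched pairs: 12; unmatched f rows kept: 1.

Chicago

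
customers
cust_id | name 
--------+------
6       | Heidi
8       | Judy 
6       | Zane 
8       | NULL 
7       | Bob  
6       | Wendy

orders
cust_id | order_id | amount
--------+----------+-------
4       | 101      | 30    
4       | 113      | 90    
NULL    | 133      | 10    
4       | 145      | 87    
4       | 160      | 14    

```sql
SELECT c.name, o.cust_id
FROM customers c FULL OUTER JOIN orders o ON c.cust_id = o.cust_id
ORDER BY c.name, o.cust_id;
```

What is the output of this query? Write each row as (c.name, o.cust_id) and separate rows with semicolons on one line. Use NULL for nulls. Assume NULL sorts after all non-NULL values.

(Bob, NULL); (Heidi, NULL); (Judy, NULL); (Wendy, NULL); (Zane, NULL); (NULL, 4); (NULL, 4); (NULL, 4); (NULL, 4); (NULL, NULL); (NULL, NULL)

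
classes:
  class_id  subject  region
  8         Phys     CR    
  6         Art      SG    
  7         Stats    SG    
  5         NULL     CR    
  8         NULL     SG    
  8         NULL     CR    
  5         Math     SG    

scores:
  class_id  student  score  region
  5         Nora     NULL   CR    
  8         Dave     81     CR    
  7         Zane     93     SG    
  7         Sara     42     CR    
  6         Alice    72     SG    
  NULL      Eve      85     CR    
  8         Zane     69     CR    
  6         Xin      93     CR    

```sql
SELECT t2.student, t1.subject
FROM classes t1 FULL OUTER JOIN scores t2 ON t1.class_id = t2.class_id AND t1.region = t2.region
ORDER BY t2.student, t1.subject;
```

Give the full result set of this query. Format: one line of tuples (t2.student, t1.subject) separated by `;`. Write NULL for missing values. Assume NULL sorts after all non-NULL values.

(Alice, Art); (Dave, Phys); (Dave, NULL); (Eve, NULL); (Nora, NULL); (Sara, NULL); (Xin, NULL); (Zane, Phys); (Zane, Stats); (Zane, NULL); (NULL, Math); (NULL, NULL)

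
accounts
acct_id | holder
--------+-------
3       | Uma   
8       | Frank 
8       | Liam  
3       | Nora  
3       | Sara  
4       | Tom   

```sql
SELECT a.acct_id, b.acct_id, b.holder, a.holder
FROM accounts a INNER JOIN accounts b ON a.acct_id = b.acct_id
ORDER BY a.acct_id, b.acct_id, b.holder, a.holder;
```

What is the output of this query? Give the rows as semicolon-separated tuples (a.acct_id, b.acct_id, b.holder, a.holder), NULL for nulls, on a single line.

INNER JOIN keeps only pairs where the ON condition holds.
Matching on a.acct_id = b.acct_id.
- acct_id=3: 3 matching b row(s), so 3 row(s) emitted.
- acct_id=8: 2 matching b row(s), so 2 row(s) emitted.
- acct_id=8: 2 matching b row(s), so 2 row(s) emitted.
- acct_id=3: 3 matching b row(s), so 3 row(s) emitted.
- acct_id=3: 3 matching b row(s), so 3 row(s) emitted.
- acct_id=4: 1 matching b row(s), so 1 row(s) emitted.

(3, 3, Nora, Nora); (3, 3, Nora, Sara); (3, 3, Nora, Uma); (3, 3, Sara, Nora); (3, 3, Sara, Sara); (3, 3, Sara, Uma); (3, 3, Uma, Nora); (3, 3, Uma, Sara); (3, 3, Uma, Uma); (4, 4, Tom, Tom); (8, 8, Frank, Frank); (8, 8, Frank, Liam); (8, 8, Liam, Frank); (8, 8, Liam, Liam)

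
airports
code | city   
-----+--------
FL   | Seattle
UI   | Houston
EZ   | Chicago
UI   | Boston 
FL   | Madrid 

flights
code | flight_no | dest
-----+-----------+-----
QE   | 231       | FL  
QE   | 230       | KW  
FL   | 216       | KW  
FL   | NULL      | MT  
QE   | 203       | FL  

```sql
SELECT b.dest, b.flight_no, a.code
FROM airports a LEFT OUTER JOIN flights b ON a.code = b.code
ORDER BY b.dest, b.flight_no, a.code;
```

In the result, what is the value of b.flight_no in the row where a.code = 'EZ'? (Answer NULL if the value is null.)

LEFT JOIN keeps every row from `airports`; unmatched rows get NULL for `flights`'s columns.
Matching on a.code = b.code.
- code=FL: 2 matching b row(s), so 2 row(s) emitted.
- code=UI: no b row matches, row kept with b columns NULL.
- code=EZ: no b row matches, row kept with b columns NULL.
- code=UI: no b row matches, row kept with b columns NULL.
- code=FL: 2 matching b row(s), so 2 row(s) emitted.

NULL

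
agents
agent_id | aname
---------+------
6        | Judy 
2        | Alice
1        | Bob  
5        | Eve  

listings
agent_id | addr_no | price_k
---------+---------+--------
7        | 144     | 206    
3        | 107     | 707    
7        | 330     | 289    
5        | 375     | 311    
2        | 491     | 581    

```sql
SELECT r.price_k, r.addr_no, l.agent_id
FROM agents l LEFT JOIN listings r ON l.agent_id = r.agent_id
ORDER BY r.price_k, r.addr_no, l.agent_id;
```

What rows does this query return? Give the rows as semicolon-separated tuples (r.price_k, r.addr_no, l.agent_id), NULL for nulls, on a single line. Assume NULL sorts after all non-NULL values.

(311, 375, 5); (581, 491, 2); (NULL, NULL, 1); (NULL, NULL, 6)

LEFT JOIN keeps every row from `agents`; unmatched rows get NULL for `listings`'s columns.
Matching on l.agent_id = r.agent_id.
Matched pairs: 2; unmatched l rows kept: 2.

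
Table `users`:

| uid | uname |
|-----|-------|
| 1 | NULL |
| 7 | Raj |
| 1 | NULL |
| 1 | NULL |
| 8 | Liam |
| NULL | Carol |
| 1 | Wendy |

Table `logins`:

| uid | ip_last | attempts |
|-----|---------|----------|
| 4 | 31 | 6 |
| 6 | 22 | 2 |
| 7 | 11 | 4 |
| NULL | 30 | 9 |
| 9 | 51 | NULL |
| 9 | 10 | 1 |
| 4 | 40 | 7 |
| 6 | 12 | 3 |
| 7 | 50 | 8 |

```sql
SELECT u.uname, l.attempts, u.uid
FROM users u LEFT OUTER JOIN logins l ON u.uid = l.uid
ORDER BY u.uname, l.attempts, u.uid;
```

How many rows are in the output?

LEFT JOIN keeps every row from `users`; unmatched rows get NULL for `logins`'s columns.
Matching on u.uid = l.uid. A NULL in a compared column never satisfies the condition.
- uid=1: no l row matches, row kept with l columns NULL.
- uid=7: 2 matching l row(s), so 2 row(s) emitted.
- uid=1: no l row matches, row kept with l columns NULL.
- uid=1: no l row matches, row kept with l columns NULL.
- uid=8: no l row matches, row kept with l columns NULL.
- uid=NULL: no l row matches, row kept with l columns NULL.
- uid=1: no l row matches, row kept with l columns NULL.
Total: 2 matched + 6 padded = 8 rows.

8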